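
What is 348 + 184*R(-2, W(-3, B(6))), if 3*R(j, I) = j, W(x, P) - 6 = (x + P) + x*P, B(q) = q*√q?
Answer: 676/3 ≈ 225.33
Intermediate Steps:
B(q) = q^(3/2)
W(x, P) = 6 + P + x + P*x (W(x, P) = 6 + ((x + P) + x*P) = 6 + ((P + x) + P*x) = 6 + (P + x + P*x) = 6 + P + x + P*x)
R(j, I) = j/3
348 + 184*R(-2, W(-3, B(6))) = 348 + 184*((⅓)*(-2)) = 348 + 184*(-⅔) = 348 - 368/3 = 676/3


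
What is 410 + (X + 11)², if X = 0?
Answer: 531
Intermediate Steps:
410 + (X + 11)² = 410 + (0 + 11)² = 410 + 11² = 410 + 121 = 531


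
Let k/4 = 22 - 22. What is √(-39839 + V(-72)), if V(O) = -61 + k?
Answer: 10*I*√399 ≈ 199.75*I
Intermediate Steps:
k = 0 (k = 4*(22 - 22) = 4*0 = 0)
V(O) = -61 (V(O) = -61 + 0 = -61)
√(-39839 + V(-72)) = √(-39839 - 61) = √(-39900) = 10*I*√399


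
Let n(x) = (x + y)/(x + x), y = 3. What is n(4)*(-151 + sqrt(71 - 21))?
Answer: -1057/8 + 35*sqrt(2)/8 ≈ -125.94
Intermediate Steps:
n(x) = (3 + x)/(2*x) (n(x) = (x + 3)/(x + x) = (3 + x)/((2*x)) = (3 + x)*(1/(2*x)) = (3 + x)/(2*x))
n(4)*(-151 + sqrt(71 - 21)) = ((1/2)*(3 + 4)/4)*(-151 + sqrt(71 - 21)) = ((1/2)*(1/4)*7)*(-151 + sqrt(50)) = 7*(-151 + 5*sqrt(2))/8 = -1057/8 + 35*sqrt(2)/8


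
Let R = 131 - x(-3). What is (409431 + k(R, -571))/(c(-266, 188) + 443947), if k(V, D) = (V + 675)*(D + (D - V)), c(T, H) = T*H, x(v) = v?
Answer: -88979/56277 ≈ -1.5811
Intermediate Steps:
c(T, H) = H*T
R = 134 (R = 131 - 1*(-3) = 131 + 3 = 134)
k(V, D) = (675 + V)*(-V + 2*D)
(409431 + k(R, -571))/(c(-266, 188) + 443947) = (409431 + (-1*134**2 - 675*134 + 1350*(-571) + 2*(-571)*134))/(188*(-266) + 443947) = (409431 + (-1*17956 - 90450 - 770850 - 153028))/(-50008 + 443947) = (409431 + (-17956 - 90450 - 770850 - 153028))/393939 = (409431 - 1032284)*(1/393939) = -622853*1/393939 = -88979/56277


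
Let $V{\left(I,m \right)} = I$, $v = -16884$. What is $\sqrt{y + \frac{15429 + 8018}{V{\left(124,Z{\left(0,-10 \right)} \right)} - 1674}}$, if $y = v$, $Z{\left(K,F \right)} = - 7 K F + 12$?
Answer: $\frac{i \sqrt{1624006114}}{310} \approx 130.0 i$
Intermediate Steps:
$Z{\left(K,F \right)} = 12 - 7 F K$ ($Z{\left(K,F \right)} = - 7 F K + 12 = 12 - 7 F K$)
$y = -16884$
$\sqrt{y + \frac{15429 + 8018}{V{\left(124,Z{\left(0,-10 \right)} \right)} - 1674}} = \sqrt{-16884 + \frac{15429 + 8018}{124 - 1674}} = \sqrt{-16884 + \frac{23447}{-1550}} = \sqrt{-16884 + 23447 \left(- \frac{1}{1550}\right)} = \sqrt{-16884 - \frac{23447}{1550}} = \sqrt{- \frac{26193647}{1550}} = \frac{i \sqrt{1624006114}}{310}$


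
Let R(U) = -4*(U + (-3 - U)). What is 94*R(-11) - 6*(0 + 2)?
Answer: 1116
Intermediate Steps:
R(U) = 12 (R(U) = -4*(-3) = 12)
94*R(-11) - 6*(0 + 2) = 94*12 - 6*(0 + 2) = 1128 - 6*2 = 1128 - 12 = 1116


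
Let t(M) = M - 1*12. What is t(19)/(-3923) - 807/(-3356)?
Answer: 3142369/13165588 ≈ 0.23868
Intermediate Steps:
t(M) = -12 + M (t(M) = M - 12 = -12 + M)
t(19)/(-3923) - 807/(-3356) = (-12 + 19)/(-3923) - 807/(-3356) = 7*(-1/3923) - 807*(-1/3356) = -7/3923 + 807/3356 = 3142369/13165588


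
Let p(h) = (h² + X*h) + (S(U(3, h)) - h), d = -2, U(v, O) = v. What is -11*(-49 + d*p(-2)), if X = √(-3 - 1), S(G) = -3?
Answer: 605 - 88*I ≈ 605.0 - 88.0*I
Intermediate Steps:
X = 2*I (X = √(-4) = 2*I ≈ 2.0*I)
p(h) = -3 + h² - h + 2*I*h (p(h) = (h² + (2*I)*h) + (-3 - h) = (h² + 2*I*h) + (-3 - h) = -3 + h² - h + 2*I*h)
-11*(-49 + d*p(-2)) = -11*(-49 - 2*(-3 + (-2)² - 1*(-2) + 2*I*(-2))) = -11*(-49 - 2*(-3 + 4 + 2 - 4*I)) = -11*(-49 - 2*(3 - 4*I)) = -11*(-49 + (-6 + 8*I)) = -11*(-55 + 8*I) = 605 - 88*I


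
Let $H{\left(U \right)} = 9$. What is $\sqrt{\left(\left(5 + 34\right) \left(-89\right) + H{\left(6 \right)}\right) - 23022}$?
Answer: $2 i \sqrt{6621} \approx 162.74 i$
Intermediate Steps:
$\sqrt{\left(\left(5 + 34\right) \left(-89\right) + H{\left(6 \right)}\right) - 23022} = \sqrt{\left(\left(5 + 34\right) \left(-89\right) + 9\right) - 23022} = \sqrt{\left(39 \left(-89\right) + 9\right) - 23022} = \sqrt{\left(-3471 + 9\right) - 23022} = \sqrt{-3462 - 23022} = \sqrt{-26484} = 2 i \sqrt{6621}$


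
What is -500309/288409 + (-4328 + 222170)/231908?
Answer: -26599033097/33442177186 ≈ -0.79537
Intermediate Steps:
-500309/288409 + (-4328 + 222170)/231908 = -500309*1/288409 + 217842*(1/231908) = -500309/288409 + 108921/115954 = -26599033097/33442177186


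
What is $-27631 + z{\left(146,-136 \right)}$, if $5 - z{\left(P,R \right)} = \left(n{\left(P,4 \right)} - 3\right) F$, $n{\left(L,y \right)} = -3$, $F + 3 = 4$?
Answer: $-27620$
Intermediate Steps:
$F = 1$ ($F = -3 + 4 = 1$)
$z{\left(P,R \right)} = 11$ ($z{\left(P,R \right)} = 5 - \left(-3 - 3\right) 1 = 5 - \left(-6\right) 1 = 5 - -6 = 5 + 6 = 11$)
$-27631 + z{\left(146,-136 \right)} = -27631 + 11 = -27620$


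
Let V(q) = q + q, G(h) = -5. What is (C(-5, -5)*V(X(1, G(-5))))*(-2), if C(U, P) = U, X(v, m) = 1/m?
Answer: -4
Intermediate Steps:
V(q) = 2*q
(C(-5, -5)*V(X(1, G(-5))))*(-2) = -10/(-5)*(-2) = -10*(-1)/5*(-2) = -5*(-⅖)*(-2) = 2*(-2) = -4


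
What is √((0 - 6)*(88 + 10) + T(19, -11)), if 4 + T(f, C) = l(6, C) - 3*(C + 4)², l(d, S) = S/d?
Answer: I*√26670/6 ≈ 27.218*I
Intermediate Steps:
T(f, C) = -4 - 3*(4 + C)² + C/6 (T(f, C) = -4 + (C/6 - 3*(C + 4)²) = -4 + (C*(⅙) - 3*(4 + C)²) = -4 + (C/6 - 3*(4 + C)²) = -4 + (-3*(4 + C)² + C/6) = -4 - 3*(4 + C)² + C/6)
√((0 - 6)*(88 + 10) + T(19, -11)) = √((0 - 6)*(88 + 10) + (-4 - 3*(4 - 11)² + (⅙)*(-11))) = √(-6*98 + (-4 - 3*(-7)² - 11/6)) = √(-588 + (-4 - 3*49 - 11/6)) = √(-588 + (-4 - 147 - 11/6)) = √(-588 - 917/6) = √(-4445/6) = I*√26670/6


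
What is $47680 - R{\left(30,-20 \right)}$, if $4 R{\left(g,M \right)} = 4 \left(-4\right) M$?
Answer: $47600$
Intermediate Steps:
$R{\left(g,M \right)} = - 4 M$ ($R{\left(g,M \right)} = \frac{4 \left(-4\right) M}{4} = \frac{\left(-16\right) M}{4} = - 4 M$)
$47680 - R{\left(30,-20 \right)} = 47680 - \left(-4\right) \left(-20\right) = 47680 - 80 = 47600$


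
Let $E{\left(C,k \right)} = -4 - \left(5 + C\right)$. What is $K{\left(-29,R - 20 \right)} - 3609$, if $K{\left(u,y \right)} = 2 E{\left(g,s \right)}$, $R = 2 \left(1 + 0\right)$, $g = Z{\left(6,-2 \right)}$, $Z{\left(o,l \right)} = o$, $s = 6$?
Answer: $-3639$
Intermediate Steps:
$g = 6$
$R = 2$ ($R = 2 \cdot 1 = 2$)
$E{\left(C,k \right)} = -9 - C$
$K{\left(u,y \right)} = -30$ ($K{\left(u,y \right)} = 2 \left(-9 - 6\right) = 2 \left(-15\right) = -30$)
$K{\left(-29,R - 20 \right)} - 3609 = -30 - 3609 = -3639$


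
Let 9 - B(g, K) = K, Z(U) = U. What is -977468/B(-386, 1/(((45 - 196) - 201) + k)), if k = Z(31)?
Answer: -156883614/1445 ≈ -1.0857e+5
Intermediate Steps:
k = 31
B(g, K) = 9 - K
-977468/B(-386, 1/(((45 - 196) - 201) + k)) = -977468/(9 - 1/(((45 - 196) - 201) + 31)) = -977468/(9 - 1/((-151 - 201) + 31)) = -977468/(9 - 1/(-352 + 31)) = -977468/(9 - 1/(-321)) = -977468/(9 - 1*(-1/321)) = -977468/(9 + 1/321) = -977468/2890/321 = -977468*321/2890 = -156883614/1445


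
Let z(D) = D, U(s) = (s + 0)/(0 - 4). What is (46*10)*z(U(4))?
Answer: -460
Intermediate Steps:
U(s) = -s/4 (U(s) = s/(-4) = s*(-¼) = -s/4)
(46*10)*z(U(4)) = (46*10)*(-¼*4) = 460*(-1) = -460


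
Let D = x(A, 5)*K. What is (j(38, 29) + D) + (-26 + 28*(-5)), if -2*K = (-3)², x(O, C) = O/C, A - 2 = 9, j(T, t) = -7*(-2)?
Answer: -1619/10 ≈ -161.90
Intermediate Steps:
j(T, t) = 14
A = 11 (A = 2 + 9 = 11)
K = -9/2 (K = -½*(-3)² = -½*9 = -9/2 ≈ -4.5000)
D = -99/10 (D = (11/5)*(-9/2) = -99/10 ≈ -9.9000)
(j(38, 29) + D) + (-26 + 28*(-5)) = (14 - 99/10) + (-26 + 28*(-5)) = 41/10 + (-26 - 140) = 41/10 - 166 = -1619/10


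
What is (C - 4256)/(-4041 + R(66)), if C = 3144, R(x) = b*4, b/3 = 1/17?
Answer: 18904/68685 ≈ 0.27523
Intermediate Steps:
b = 3/17 ≈ 0.17647
R(x) = 12/17 (R(x) = (3/17)*4 = 12/17)
(C - 4256)/(-4041 + R(66)) = (3144 - 4256)/(-4041 + 12/17) = -1112/(-68685/17) = -1112*(-17/68685) = 18904/68685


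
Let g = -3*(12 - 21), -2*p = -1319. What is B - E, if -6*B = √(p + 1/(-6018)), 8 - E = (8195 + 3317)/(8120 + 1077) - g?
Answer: -310383/9197 - √5971164915/18054 ≈ -38.028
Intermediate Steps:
p = 1319/2 (p = -½*(-1319) = 1319/2 ≈ 659.50)
g = 27 (g = -3*(-9) = 27)
E = 310383/9197 (E = 8 - ((8195 + 3317)/(8120 + 1077) - 1*27) = 8 - (11512/9197 - 27) = 8 - 1*(-236807/9197) = 8 + 236807/9197 = 310383/9197 ≈ 33.748)
B = -√5971164915/18054 (B = -√(1319/2 + 1/(-6018))/6 = -√(1319/2 - 1/6018)/6 = -√5971164915/18054 ≈ -4.2801)
B - E = -√5971164915/18054 - 1*310383/9197 = -√5971164915/18054 - 310383/9197 = -310383/9197 - √5971164915/18054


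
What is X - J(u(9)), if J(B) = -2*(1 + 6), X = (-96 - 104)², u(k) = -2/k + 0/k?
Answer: 40014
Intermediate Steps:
u(k) = -2/k (u(k) = -2/k + 0 = -2/k)
X = 40000 (X = (-200)² = 40000)
J(B) = -14 (J(B) = -2*7 = -14)
X - J(u(9)) = 40000 - 1*(-14) = 40000 + 14 = 40014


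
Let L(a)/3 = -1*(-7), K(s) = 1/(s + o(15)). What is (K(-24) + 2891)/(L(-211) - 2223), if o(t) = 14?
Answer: -28909/22020 ≈ -1.3129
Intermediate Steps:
K(s) = 1/(14 + s) (K(s) = 1/(s + 14) = 1/(14 + s))
L(a) = 21 (L(a) = 3*(-1*(-7)) = 3*7 = 21)
(K(-24) + 2891)/(L(-211) - 2223) = (1/(14 - 24) + 2891)/(21 - 2223) = (1/(-10) + 2891)/(-2202) = (-⅒ + 2891)*(-1/2202) = (28909/10)*(-1/2202) = -28909/22020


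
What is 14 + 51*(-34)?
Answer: -1720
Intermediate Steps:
14 + 51*(-34) = 14 - 1734 = -1720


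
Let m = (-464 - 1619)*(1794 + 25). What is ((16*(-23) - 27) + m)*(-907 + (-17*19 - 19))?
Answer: 4732925628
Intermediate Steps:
m = -3788977 (m = -2083*1819 = -3788977)
((16*(-23) - 27) + m)*(-907 + (-17*19 - 19)) = ((16*(-23) - 27) - 3788977)*(-907 + (-17*19 - 19)) = ((-368 - 27) - 3788977)*(-907 + (-323 - 19)) = (-395 - 3788977)*(-907 - 342) = -3789372*(-1249) = 4732925628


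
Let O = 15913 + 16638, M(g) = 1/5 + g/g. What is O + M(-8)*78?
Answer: 163223/5 ≈ 32645.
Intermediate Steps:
M(g) = 6/5 (M(g) = 1*(⅕) + 1 = ⅕ + 1 = 6/5)
O = 32551
O + M(-8)*78 = 32551 + (6/5)*78 = 32551 + 468/5 = 163223/5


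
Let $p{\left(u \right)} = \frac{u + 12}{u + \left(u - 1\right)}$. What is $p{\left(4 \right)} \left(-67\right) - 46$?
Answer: $- \frac{1394}{7} \approx -199.14$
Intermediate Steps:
$p{\left(u \right)} = \frac{12 + u}{-1 + 2 u}$ ($p{\left(u \right)} = \frac{12 + u}{u + \left(-1 + u\right)} = \frac{12 + u}{-1 + 2 u}$)
$p{\left(4 \right)} \left(-67\right) - 46 = \frac{12 + 4}{-1 + 2 \cdot 4} \left(-67\right) - 46 = \frac{1}{-1 + 8} \cdot 16 \left(-67\right) - 46 = \frac{1}{7} \cdot 16 \left(-67\right) - 46 = \frac{16}{7} \left(-67\right) - 46 = - \frac{1072}{7} - 46 = - \frac{1394}{7}$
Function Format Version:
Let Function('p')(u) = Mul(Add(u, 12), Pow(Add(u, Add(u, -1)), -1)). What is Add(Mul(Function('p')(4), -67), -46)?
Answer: Rational(-1394, 7) ≈ -199.14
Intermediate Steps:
Function('p')(u) = Mul(Pow(Add(-1, Mul(2, u)), -1), Add(12, u)) (Function('p')(u) = Mul(Add(12, u), Pow(Add(u, Add(-1, u)), -1)) = Mul(Add(12, u), Pow(Add(-1, Mul(2, u)), -1)) = Mul(Pow(Add(-1, Mul(2, u)), -1), Add(12, u)))
Add(Mul(Function('p')(4), -67), -46) = Add(Mul(Mul(Pow(Add(-1, Mul(2, 4)), -1), Add(12, 4)), -67), -46) = Add(Mul(Mul(Pow(Add(-1, 8), -1), 16), -67), -46) = Add(Mul(Mul(Pow(7, -1), 16), -67), -46) = Add(Mul(Mul(Rational(1, 7), 16), -67), -46) = Add(Mul(Rational(16, 7), -67), -46) = Add(Rational(-1072, 7), -46) = Rational(-1394, 7)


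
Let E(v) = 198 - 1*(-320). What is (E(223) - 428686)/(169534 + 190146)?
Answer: -53521/44960 ≈ -1.1904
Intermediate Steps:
E(v) = 518 (E(v) = 198 + 320 = 518)
(E(223) - 428686)/(169534 + 190146) = (518 - 428686)/(169534 + 190146) = -428168/359680 = -428168*1/359680 = -53521/44960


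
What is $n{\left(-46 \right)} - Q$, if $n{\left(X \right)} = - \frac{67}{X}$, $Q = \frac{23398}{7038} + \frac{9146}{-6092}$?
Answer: $- \frac{1965247}{5359437} \approx -0.36669$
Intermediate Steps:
$Q = \frac{19542767}{10718874}$ ($Q = 23398 \cdot \frac{1}{7038} + 9146 \left(- \frac{1}{6092}\right) = \frac{11699}{3519} - \frac{4573}{3046} = \frac{19542767}{10718874} \approx 1.8232$)
$n{\left(-46 \right)} - Q = - \frac{67}{-46} - \frac{19542767}{10718874} = \left(-67\right) \left(- \frac{1}{46}\right) - \frac{19542767}{10718874} = \frac{67}{46} - \frac{19542767}{10718874} = - \frac{1965247}{5359437}$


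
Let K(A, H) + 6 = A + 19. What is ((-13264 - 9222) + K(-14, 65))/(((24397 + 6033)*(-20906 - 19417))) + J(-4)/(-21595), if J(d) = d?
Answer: 215748893/1059907555182 ≈ 0.00020355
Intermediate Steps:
K(A, H) = 13 + A (K(A, H) = -6 + (A + 19) = -6 + (19 + A) = 13 + A)
((-13264 - 9222) + K(-14, 65))/(((24397 + 6033)*(-20906 - 19417))) + J(-4)/(-21595) = ((-13264 - 9222) + (13 - 14))/(((24397 + 6033)*(-20906 - 19417))) - 4/(-21595) = (-22486 - 1)/((30430*(-40323))) - 4*(-1/21595) = -22487/(-1227028890) + 4/21595 = -22487*(-1/1227028890) + 4/21595 = 22487/1227028890 + 4/21595 = 215748893/1059907555182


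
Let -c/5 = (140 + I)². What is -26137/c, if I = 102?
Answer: 26137/292820 ≈ 0.089260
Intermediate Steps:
c = -292820 (c = -5*(140 + 102)² = -5*242² = -5*58564 = -292820)
-26137/c = -26137/(-292820) = -26137*(-1/292820) = 26137/292820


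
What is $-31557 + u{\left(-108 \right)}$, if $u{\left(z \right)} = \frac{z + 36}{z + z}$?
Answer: $- \frac{94670}{3} \approx -31557.0$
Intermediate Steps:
$u{\left(z \right)} = \frac{36 + z}{2 z}$
$-31557 + u{\left(-108 \right)} = -31557 + \frac{36 - 108}{2 \left(-108\right)} = -31557 + \frac{1}{2} \left(- \frac{1}{108}\right) \left(-72\right) = -31557 + \frac{1}{3} = - \frac{94670}{3}$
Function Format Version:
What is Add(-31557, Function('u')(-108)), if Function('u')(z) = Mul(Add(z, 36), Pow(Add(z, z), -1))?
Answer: Rational(-94670, 3) ≈ -31557.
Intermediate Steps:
Function('u')(z) = Mul(Rational(1, 2), Pow(z, -1), Add(36, z)) (Function('u')(z) = Mul(Add(36, z), Pow(Mul(2, z), -1)) = Mul(Add(36, z), Mul(Rational(1, 2), Pow(z, -1))) = Mul(Rational(1, 2), Pow(z, -1), Add(36, z)))
Add(-31557, Function('u')(-108)) = Add(-31557, Mul(Rational(1, 2), Pow(-108, -1), Add(36, -108))) = Add(-31557, Mul(Rational(1, 2), Rational(-1, 108), -72)) = Add(-31557, Rational(1, 3)) = Rational(-94670, 3)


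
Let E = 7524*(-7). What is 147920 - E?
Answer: 200588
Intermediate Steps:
E = -52668
147920 - E = 147920 - 1*(-52668) = 147920 + 52668 = 200588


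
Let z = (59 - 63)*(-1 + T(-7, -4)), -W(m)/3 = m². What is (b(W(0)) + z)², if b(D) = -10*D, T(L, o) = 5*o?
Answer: 7056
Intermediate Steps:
W(m) = -3*m²
z = 84 (z = (59 - 63)*(-1 + 5*(-4)) = -4*(-1 - 20) = -4*(-21) = 84)
(b(W(0)) + z)² = (-(-30)*0² + 84)² = (-(-30)*0 + 84)² = (-10*0 + 84)² = (0 + 84)² = 84² = 7056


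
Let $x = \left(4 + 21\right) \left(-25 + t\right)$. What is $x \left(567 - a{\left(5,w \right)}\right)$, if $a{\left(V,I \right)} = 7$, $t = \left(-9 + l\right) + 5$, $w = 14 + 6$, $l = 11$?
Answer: $-252000$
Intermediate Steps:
$w = 20$
$t = 7$ ($t = \left(-9 + 11\right) + 5 = 2 + 5 = 7$)
$x = -450$ ($x = \left(4 + 21\right) \left(-25 + 7\right) = 25 \left(-18\right) = -450$)
$x \left(567 - a{\left(5,w \right)}\right) = - 450 \left(567 - 7\right) = \left(-450\right) 560 = -252000$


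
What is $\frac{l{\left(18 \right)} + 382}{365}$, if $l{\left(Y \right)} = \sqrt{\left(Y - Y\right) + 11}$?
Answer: $\frac{382}{365} + \frac{\sqrt{11}}{365} \approx 1.0557$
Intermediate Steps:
$l{\left(Y \right)} = \sqrt{11}$ ($l{\left(Y \right)} = \sqrt{0 + 11} = \sqrt{11}$)
$\frac{l{\left(18 \right)} + 382}{365} = \frac{\sqrt{11} + 382}{365} = \left(382 + \sqrt{11}\right) \frac{1}{365} = \frac{382}{365} + \frac{\sqrt{11}}{365}$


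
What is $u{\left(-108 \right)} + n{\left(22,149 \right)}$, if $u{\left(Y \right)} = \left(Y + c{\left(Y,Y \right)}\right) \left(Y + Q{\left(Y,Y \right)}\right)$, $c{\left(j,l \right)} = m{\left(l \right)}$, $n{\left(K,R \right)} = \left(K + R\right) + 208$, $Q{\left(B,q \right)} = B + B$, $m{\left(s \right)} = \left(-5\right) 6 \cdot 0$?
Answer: $35371$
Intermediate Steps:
$m{\left(s \right)} = 0$ ($m{\left(s \right)} = \left(-30\right) 0 = 0$)
$Q{\left(B,q \right)} = 2 B$
$n{\left(K,R \right)} = 208 + K + R$
$c{\left(j,l \right)} = 0$
$u{\left(Y \right)} = 3 Y^{2}$ ($u{\left(Y \right)} = \left(Y + 0\right) \left(Y + 2 Y\right) = Y 3 Y = 3 Y^{2}$)
$u{\left(-108 \right)} + n{\left(22,149 \right)} = 3 \left(-108\right)^{2} + \left(208 + 22 + 149\right) = 3 \cdot 11664 + 379 = 34992 + 379 = 35371$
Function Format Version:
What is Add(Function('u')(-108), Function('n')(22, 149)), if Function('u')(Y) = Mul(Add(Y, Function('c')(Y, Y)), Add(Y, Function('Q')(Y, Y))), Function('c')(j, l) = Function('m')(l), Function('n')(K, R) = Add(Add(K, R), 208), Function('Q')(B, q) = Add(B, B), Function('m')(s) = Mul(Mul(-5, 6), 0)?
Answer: 35371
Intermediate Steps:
Function('m')(s) = 0 (Function('m')(s) = Mul(-30, 0) = 0)
Function('Q')(B, q) = Mul(2, B)
Function('n')(K, R) = Add(208, K, R)
Function('c')(j, l) = 0
Function('u')(Y) = Mul(3, Pow(Y, 2)) (Function('u')(Y) = Mul(Add(Y, 0), Add(Y, Mul(2, Y))) = Mul(Y, Mul(3, Y)) = Mul(3, Pow(Y, 2)))
Add(Function('u')(-108), Function('n')(22, 149)) = Add(Mul(3, Pow(-108, 2)), Add(208, 22, 149)) = Add(Mul(3, 11664), 379) = Add(34992, 379) = 35371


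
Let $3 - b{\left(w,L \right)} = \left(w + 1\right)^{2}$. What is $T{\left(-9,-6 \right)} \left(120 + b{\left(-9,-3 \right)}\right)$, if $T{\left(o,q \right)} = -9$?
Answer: $-531$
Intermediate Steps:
$b{\left(w,L \right)} = 3 - \left(1 + w\right)^{2}$ ($b{\left(w,L \right)} = 3 - \left(w + 1\right)^{2} = 3 - \left(1 + w\right)^{2}$)
$T{\left(-9,-6 \right)} \left(120 + b{\left(-9,-3 \right)}\right) = - 9 \left(120 + \left(3 - \left(1 - 9\right)^{2}\right)\right) = - 9 \left(120 + \left(3 - \left(-8\right)^{2}\right)\right) = - 9 \left(120 + \left(3 - 64\right)\right) = - 9 \left(120 - 61\right) = \left(-9\right) 59 = -531$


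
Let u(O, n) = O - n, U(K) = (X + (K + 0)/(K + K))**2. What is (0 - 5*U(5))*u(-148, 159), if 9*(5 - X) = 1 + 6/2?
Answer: 12711335/324 ≈ 39233.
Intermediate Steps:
X = 41/9 (X = 5 - (1 + 6/2)/9 = 5 - (1 + 6*(1/2))/9 = 5 - (1 + 3)/9 = 5 - 1/9*4 = 5 - 4/9 = 41/9 ≈ 4.5556)
U(K) = 8281/324 (U(K) = (41/9 + (K + 0)/(K + K))**2 = (41/9 + K/((2*K)))**2 = (41/9 + K*(1/(2*K)))**2 = (41/9 + 1/2)**2 = (91/18)**2 = 8281/324)
(0 - 5*U(5))*u(-148, 159) = (0 - 5*8281/324)*(-148 - 1*159) = (0 - 41405/324)*(-148 - 159) = -41405/324*(-307) = 12711335/324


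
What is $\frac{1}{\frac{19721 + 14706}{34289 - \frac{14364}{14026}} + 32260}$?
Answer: $\frac{240461575}{7757531846051} \approx 3.0997 \cdot 10^{-5}$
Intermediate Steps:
$\frac{1}{\frac{19721 + 14706}{34289 - \frac{14364}{14026}} + 32260} = \frac{1}{\frac{34427}{34289 - \frac{7182}{7013}} + 32260} = \frac{1}{\frac{34427}{\frac{240461575}{7013}} + 32260} = \frac{1}{34427 \cdot \frac{7013}{240461575} + 32260} = \frac{1}{\frac{241436551}{240461575} + 32260} = \frac{1}{\frac{7757531846051}{240461575}} = \frac{240461575}{7757531846051}$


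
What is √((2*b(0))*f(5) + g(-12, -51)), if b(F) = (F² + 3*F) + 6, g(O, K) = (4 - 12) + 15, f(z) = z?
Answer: √67 ≈ 8.1853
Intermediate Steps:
g(O, K) = 7 (g(O, K) = -8 + 15 = 7)
b(F) = 6 + F² + 3*F
√((2*b(0))*f(5) + g(-12, -51)) = √((2*(6 + 0² + 3*0))*5 + 7) = √((2*(6 + 0 + 0))*5 + 7) = √((2*6)*5 + 7) = √(12*5 + 7) = √(60 + 7) = √67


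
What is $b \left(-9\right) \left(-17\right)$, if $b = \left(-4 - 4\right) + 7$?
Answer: $-153$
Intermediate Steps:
$b = -1$ ($b = -8 + 7 = -1$)
$b \left(-9\right) \left(-17\right) = \left(-1\right) \left(-9\right) \left(-17\right) = 9 \left(-17\right) = -153$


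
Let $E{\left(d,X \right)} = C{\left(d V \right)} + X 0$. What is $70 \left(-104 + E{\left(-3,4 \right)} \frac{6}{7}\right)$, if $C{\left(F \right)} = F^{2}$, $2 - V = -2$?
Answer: $1360$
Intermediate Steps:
$V = 4$ ($V = 2 - -2 = 2 + 2 = 4$)
$E{\left(d,X \right)} = 16 d^{2}$ ($E{\left(d,X \right)} = \left(d 4\right)^{2} + X 0 = \left(4 d\right)^{2} + 0 = 16 d^{2} + 0 = 16 d^{2}$)
$70 \left(-104 + E{\left(-3,4 \right)} \frac{6}{7}\right) = 70 \left(-104 + 16 \left(-3\right)^{2} \cdot \frac{6}{7}\right) = 70 \left(-104 + 16 \cdot 9 \cdot 6 \cdot \frac{1}{7}\right) = 70 \left(-104 + 144 \cdot \frac{6}{7}\right) = 70 \left(-104 + \frac{864}{7}\right) = 70 \cdot \frac{136}{7} = 1360$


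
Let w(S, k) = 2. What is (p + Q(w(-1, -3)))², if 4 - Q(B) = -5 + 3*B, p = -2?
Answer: 1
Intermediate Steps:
Q(B) = 9 - 3*B (Q(B) = 4 - (-5 + 3*B) = 4 + (5 - 3*B) = 9 - 3*B)
(p + Q(w(-1, -3)))² = (-2 + (9 - 3*2))² = (-2 + (9 - 6))² = (-2 + 3)² = 1² = 1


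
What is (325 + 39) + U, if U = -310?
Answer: 54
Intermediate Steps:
(325 + 39) + U = (325 + 39) - 310 = 364 - 310 = 54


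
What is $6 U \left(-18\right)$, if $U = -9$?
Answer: $972$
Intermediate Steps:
$6 U \left(-18\right) = 6 \left(-9\right) \left(-18\right) = \left(-54\right) \left(-18\right) = 972$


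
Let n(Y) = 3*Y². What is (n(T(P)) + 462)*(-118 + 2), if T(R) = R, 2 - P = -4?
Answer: -66120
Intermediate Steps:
P = 6 (P = 2 - 1*(-4) = 2 + 4 = 6)
(n(T(P)) + 462)*(-118 + 2) = (3*6² + 462)*(-118 + 2) = (3*36 + 462)*(-116) = (108 + 462)*(-116) = 570*(-116) = -66120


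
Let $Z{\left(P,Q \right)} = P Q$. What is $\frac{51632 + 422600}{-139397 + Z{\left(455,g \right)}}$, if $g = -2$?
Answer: $- \frac{474232}{140307} \approx -3.38$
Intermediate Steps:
$\frac{51632 + 422600}{-139397 + Z{\left(455,g \right)}} = \frac{51632 + 422600}{-139397 + 455 \left(-2\right)} = \frac{474232}{-139397 - 910} = \frac{474232}{-140307} = 474232 \left(- \frac{1}{140307}\right) = - \frac{474232}{140307}$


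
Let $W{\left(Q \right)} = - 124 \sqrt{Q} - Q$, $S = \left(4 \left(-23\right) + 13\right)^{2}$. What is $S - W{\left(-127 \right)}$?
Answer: $6114 + 124 i \sqrt{127} \approx 6114.0 + 1397.4 i$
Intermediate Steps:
$S = 6241$ ($S = \left(-92 + 13\right)^{2} = \left(-79\right)^{2} = 6241$)
$W{\left(Q \right)} = - Q - 124 \sqrt{Q}$
$S - W{\left(-127 \right)} = 6241 - \left(\left(-1\right) \left(-127\right) - 124 \sqrt{-127}\right) = 6241 - \left(127 - 124 i \sqrt{127}\right) = 6114 + 124 i \sqrt{127}$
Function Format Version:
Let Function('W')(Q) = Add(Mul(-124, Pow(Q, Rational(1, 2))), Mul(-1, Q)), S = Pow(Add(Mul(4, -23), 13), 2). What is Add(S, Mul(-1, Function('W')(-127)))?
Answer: Add(6114, Mul(124, I, Pow(127, Rational(1, 2)))) ≈ Add(6114.0, Mul(1397.4, I))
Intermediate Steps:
S = 6241 (S = Pow(Add(-92, 13), 2) = Pow(-79, 2) = 6241)
Function('W')(Q) = Add(Mul(-1, Q), Mul(-124, Pow(Q, Rational(1, 2))))
Add(S, Mul(-1, Function('W')(-127))) = Add(6241, Mul(-1, Add(Mul(-1, -127), Mul(-124, Pow(-127, Rational(1, 2)))))) = Add(6241, Mul(-1, Add(127, Mul(-124, Mul(I, Pow(127, Rational(1, 2))))))) = Add(6241, Mul(-1, Add(127, Mul(-124, I, Pow(127, Rational(1, 2)))))) = Add(6241, Add(-127, Mul(124, I, Pow(127, Rational(1, 2))))) = Add(6114, Mul(124, I, Pow(127, Rational(1, 2))))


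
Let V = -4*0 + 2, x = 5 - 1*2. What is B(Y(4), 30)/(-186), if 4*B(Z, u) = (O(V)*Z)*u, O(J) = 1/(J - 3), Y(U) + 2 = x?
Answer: 5/124 ≈ 0.040323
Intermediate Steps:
x = 3 (x = 5 - 2 = 3)
Y(U) = 1 (Y(U) = -2 + 3 = 1)
V = 2 (V = 0 + 2 = 2)
O(J) = 1/(-3 + J)
B(Z, u) = -Z*u/4 (B(Z, u) = ((Z/(-3 + 2))*u)/4 = ((Z/(-1))*u)/4 = ((-Z)*u)/4 = (-Z*u)/4 = -Z*u/4)
B(Y(4), 30)/(-186) = -¼*1*30/(-186) = -15/2*(-1/186) = 5/124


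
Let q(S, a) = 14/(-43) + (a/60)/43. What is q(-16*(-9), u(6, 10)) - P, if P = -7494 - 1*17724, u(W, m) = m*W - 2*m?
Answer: 3253082/129 ≈ 25218.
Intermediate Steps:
u(W, m) = -2*m + W*m (u(W, m) = W*m - 2*m = -2*m + W*m)
P = -25218 (P = -7494 - 17724 = -25218)
q(S, a) = -14/43 + a/2580 (q(S, a) = 14*(-1/43) + (a*(1/60))*(1/43) = -14/43 + (a/60)*(1/43) = -14/43 + a/2580)
q(-16*(-9), u(6, 10)) - P = (-14/43 + (10*(-2 + 6))/2580) - 1*(-25218) = (-14/43 + (10*4)/2580) + 25218 = (-14/43 + (1/2580)*40) + 25218 = (-14/43 + 2/129) + 25218 = -40/129 + 25218 = 3253082/129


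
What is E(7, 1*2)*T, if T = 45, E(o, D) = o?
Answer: 315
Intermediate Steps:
E(7, 1*2)*T = 7*45 = 315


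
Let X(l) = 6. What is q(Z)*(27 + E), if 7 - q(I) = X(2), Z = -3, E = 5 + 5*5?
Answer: 57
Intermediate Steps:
E = 30 (E = 5 + 25 = 30)
q(I) = 1 (q(I) = 7 - 1*6 = 7 - 6 = 1)
q(Z)*(27 + E) = 1*(27 + 30) = 1*57 = 57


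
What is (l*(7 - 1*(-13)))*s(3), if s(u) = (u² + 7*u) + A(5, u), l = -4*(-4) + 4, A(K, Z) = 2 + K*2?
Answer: 16800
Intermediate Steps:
A(K, Z) = 2 + 2*K
l = 20 (l = 16 + 4 = 20)
s(u) = 12 + u² + 7*u (s(u) = (u² + 7*u) + (2 + 2*5) = (u² + 7*u) + (2 + 10) = (u² + 7*u) + 12 = 12 + u² + 7*u)
(l*(7 - 1*(-13)))*s(3) = (20*(7 - 1*(-13)))*(12 + 3² + 7*3) = (20*(7 + 13))*(12 + 9 + 21) = (20*20)*42 = 400*42 = 16800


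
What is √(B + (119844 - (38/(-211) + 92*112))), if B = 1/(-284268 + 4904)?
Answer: √2137245149293511/139682 ≈ 330.97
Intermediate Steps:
B = -1/279364 (B = 1/(-279364) = -1/279364 ≈ -3.5796e-6)
√(B + (119844 - (38/(-211) + 92*112))) = √(-1/279364 + (119844 - (38/(-211) + 92*112))) = √(-1/279364 + (119844 - (38*(-1/211) + 10304))) = √(-1/279364 + (119844 - (-38/211 + 10304))) = √(-1/279364 + (119844 - 1*2174106/211)) = √(-1/279364 + (119844 - 2174106/211)) = √(-1/279364 + 23112978/211) = √(30601582871/279364) = √2137245149293511/139682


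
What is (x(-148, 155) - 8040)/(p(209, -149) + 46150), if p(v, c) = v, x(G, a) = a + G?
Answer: -8033/46359 ≈ -0.17328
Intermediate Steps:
x(G, a) = G + a
(x(-148, 155) - 8040)/(p(209, -149) + 46150) = ((-148 + 155) - 8040)/(209 + 46150) = (7 - 8040)/46359 = -8033*1/46359 = -8033/46359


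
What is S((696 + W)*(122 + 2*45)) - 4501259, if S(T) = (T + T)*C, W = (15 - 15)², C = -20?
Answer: -10403339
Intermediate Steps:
W = 0 (W = 0² = 0)
S(T) = -40*T (S(T) = (T + T)*(-20) = (2*T)*(-20) = -40*T)
S((696 + W)*(122 + 2*45)) - 4501259 = -40*(696 + 0)*(122 + 2*45) - 4501259 = -27840*(122 + 90) - 4501259 = -27840*212 - 4501259 = -40*147552 - 4501259 = -5902080 - 4501259 = -10403339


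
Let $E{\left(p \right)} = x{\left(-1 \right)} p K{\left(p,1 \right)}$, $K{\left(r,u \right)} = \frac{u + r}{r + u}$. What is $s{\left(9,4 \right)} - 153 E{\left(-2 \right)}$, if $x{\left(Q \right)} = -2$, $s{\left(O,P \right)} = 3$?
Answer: $-609$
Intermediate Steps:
$K{\left(r,u \right)} = 1$ ($K{\left(r,u \right)} = \frac{r + u}{r + u} = 1$)
$E{\left(p \right)} = - 2 p$ ($E{\left(p \right)} = - 2 p 1 = - 2 p$)
$s{\left(9,4 \right)} - 153 E{\left(-2 \right)} = 3 - 153 \left(\left(-2\right) \left(-2\right)\right) = 3 - 612 = -609$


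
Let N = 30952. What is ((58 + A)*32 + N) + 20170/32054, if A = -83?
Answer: 483256189/16027 ≈ 30153.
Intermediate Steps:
((58 + A)*32 + N) + 20170/32054 = ((58 - 83)*32 + 30952) + 20170/32054 = (-25*32 + 30952) + 20170*(1/32054) = (-800 + 30952) + 10085/16027 = 30152 + 10085/16027 = 483256189/16027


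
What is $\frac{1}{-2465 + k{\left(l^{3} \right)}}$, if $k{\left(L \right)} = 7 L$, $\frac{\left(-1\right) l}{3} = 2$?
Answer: $- \frac{1}{3977} \approx -0.00025145$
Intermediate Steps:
$l = -6$ ($l = \left(-3\right) 2 = -6$)
$\frac{1}{-2465 + k{\left(l^{3} \right)}} = \frac{1}{-2465 + 7 \left(-6\right)^{3}} = \frac{1}{-2465 + 7 \left(-216\right)} = \frac{1}{-2465 - 1512} = \frac{1}{-3977} = - \frac{1}{3977}$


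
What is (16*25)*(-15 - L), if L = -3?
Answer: -4800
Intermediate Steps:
(16*25)*(-15 - L) = (16*25)*(-15 - 1*(-3)) = 400*(-15 + 3) = 400*(-12) = -4800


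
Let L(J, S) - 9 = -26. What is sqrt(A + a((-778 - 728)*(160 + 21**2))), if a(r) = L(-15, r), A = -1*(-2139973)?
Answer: 2*sqrt(534989) ≈ 1462.9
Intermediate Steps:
L(J, S) = -17 (L(J, S) = 9 - 26 = -17)
A = 2139973
a(r) = -17
sqrt(A + a((-778 - 728)*(160 + 21**2))) = sqrt(2139973 - 17) = sqrt(2139956) = 2*sqrt(534989)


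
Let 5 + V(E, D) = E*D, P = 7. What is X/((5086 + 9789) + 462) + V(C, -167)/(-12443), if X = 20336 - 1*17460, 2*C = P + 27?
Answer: 79404496/190838291 ≈ 0.41608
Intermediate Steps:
C = 17 (C = (7 + 27)/2 = (½)*34 = 17)
X = 2876 (X = 20336 - 17460 = 2876)
V(E, D) = -5 + D*E (V(E, D) = -5 + E*D = -5 + D*E)
X/((5086 + 9789) + 462) + V(C, -167)/(-12443) = 2876/((5086 + 9789) + 462) + (-5 - 167*17)/(-12443) = 2876/(14875 + 462) + (-5 - 2839)*(-1/12443) = 2876/15337 - 2844*(-1/12443) = 2876*(1/15337) + 2844/12443 = 2876/15337 + 2844/12443 = 79404496/190838291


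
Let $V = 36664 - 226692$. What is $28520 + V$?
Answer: $-161508$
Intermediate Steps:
$V = -190028$ ($V = 36664 - 226692 = -190028$)
$28520 + V = 28520 - 190028 = -161508$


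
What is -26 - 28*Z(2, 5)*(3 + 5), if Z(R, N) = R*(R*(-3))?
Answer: 2662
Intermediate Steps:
Z(R, N) = -3*R² (Z(R, N) = R*(-3*R) = -3*R²)
-26 - 28*Z(2, 5)*(3 + 5) = -26 - 28*(-3*2²)*(3 + 5) = -26 - 28*(-3*4)*8 = -26 - (-336)*8 = -26 - 28*(-96) = -26 + 2688 = 2662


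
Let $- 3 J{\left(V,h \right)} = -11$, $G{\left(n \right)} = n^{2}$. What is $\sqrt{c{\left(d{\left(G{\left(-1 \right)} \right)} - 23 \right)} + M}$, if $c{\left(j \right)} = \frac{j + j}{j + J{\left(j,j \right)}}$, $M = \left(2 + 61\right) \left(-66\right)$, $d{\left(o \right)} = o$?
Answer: $\frac{i \sqrt{103890}}{5} \approx 64.464 i$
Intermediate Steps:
$J{\left(V,h \right)} = \frac{11}{3}$ ($J{\left(V,h \right)} = \left(- \frac{1}{3}\right) \left(-11\right) = \frac{11}{3}$)
$M = -4158$ ($M = 63 \left(-66\right) = -4158$)
$c{\left(j \right)} = \frac{2 j}{\frac{11}{3} + j}$ ($c{\left(j \right)} = \frac{j + j}{j + \frac{11}{3}} = \frac{2 j}{\frac{11}{3} + j}$)
$\sqrt{c{\left(d{\left(G{\left(-1 \right)} \right)} - 23 \right)} + M} = \sqrt{\frac{6 \left(\left(-1\right)^{2} - 23\right)}{11 + 3 \left(\left(-1\right)^{2} - 23\right)} - 4158} = \sqrt{\frac{6 \left(1 - 23\right)}{11 + 3 \left(1 - 23\right)} - 4158} = \sqrt{6 \left(-22\right) \frac{1}{11 + 3 \left(-22\right)} - 4158} = \sqrt{6 \left(-22\right) \frac{1}{11 - 66} - 4158} = \sqrt{6 \left(-22\right) \frac{1}{-55} - 4158} = \sqrt{6 \left(-22\right) \left(- \frac{1}{55}\right) - 4158} = \sqrt{\frac{12}{5} - 4158} = \sqrt{- \frac{20778}{5}} = \frac{i \sqrt{103890}}{5}$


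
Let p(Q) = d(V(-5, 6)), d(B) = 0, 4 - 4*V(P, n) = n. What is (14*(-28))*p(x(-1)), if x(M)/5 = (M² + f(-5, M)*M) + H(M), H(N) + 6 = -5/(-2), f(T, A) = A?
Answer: 0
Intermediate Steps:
H(N) = -7/2 (H(N) = -6 - 5/(-2) = -6 - 5*(-½) = -6 + 5/2 = -7/2)
V(P, n) = 1 - n/4
x(M) = -35/2 + 10*M² (x(M) = 5*((M² + M*M) - 7/2) = 5*((M² + M²) - 7/2) = 5*(2*M² - 7/2) = 5*(-7/2 + 2*M²) = -35/2 + 10*M²)
p(Q) = 0
(14*(-28))*p(x(-1)) = (14*(-28))*0 = -392*0 = 0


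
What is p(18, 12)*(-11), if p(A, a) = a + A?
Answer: -330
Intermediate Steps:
p(A, a) = A + a
p(18, 12)*(-11) = (18 + 12)*(-11) = 30*(-11) = -330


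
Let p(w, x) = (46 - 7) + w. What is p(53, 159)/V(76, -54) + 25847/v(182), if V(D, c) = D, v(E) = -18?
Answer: -490679/342 ≈ -1434.7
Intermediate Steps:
p(w, x) = 39 + w
p(53, 159)/V(76, -54) + 25847/v(182) = (39 + 53)/76 + 25847/(-18) = 92*(1/76) + 25847*(-1/18) = 23/19 - 25847/18 = -490679/342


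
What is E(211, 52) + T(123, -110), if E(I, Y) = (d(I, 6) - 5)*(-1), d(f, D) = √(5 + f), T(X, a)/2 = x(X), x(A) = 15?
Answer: 35 - 6*√6 ≈ 20.303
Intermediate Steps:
T(X, a) = 30 (T(X, a) = 2*15 = 30)
E(I, Y) = 5 - √(5 + I) (E(I, Y) = (√(5 + I) - 5)*(-1) = (-5 + √(5 + I))*(-1) = 5 - √(5 + I))
E(211, 52) + T(123, -110) = (5 - √(5 + 211)) + 30 = (5 - √216) + 30 = (5 - 6*√6) + 30 = 35 - 6*√6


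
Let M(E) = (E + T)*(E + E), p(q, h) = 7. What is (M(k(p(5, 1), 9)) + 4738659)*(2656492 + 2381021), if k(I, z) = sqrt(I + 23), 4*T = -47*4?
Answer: 23871358565847 - 473526222*sqrt(30) ≈ 2.3869e+13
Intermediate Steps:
T = -47 (T = (-47*4)/4 = (1/4)*(-188) = -47)
k(I, z) = sqrt(23 + I)
M(E) = 2*E*(-47 + E) (M(E) = (E - 47)*(E + E) = (-47 + E)*(2*E) = 2*E*(-47 + E))
(M(k(p(5, 1), 9)) + 4738659)*(2656492 + 2381021) = (2*sqrt(23 + 7)*(-47 + sqrt(23 + 7)) + 4738659)*(2656492 + 2381021) = (2*sqrt(30)*(-47 + sqrt(30)) + 4738659)*5037513 = (4738659 + 2*sqrt(30)*(-47 + sqrt(30)))*5037513 = 23871056315067 + 10075026*sqrt(30)*(-47 + sqrt(30))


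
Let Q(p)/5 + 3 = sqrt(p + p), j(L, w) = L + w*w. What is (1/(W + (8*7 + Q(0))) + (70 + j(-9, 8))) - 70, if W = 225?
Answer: 14631/266 ≈ 55.004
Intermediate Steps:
j(L, w) = L + w**2
Q(p) = -15 + 5*sqrt(2)*sqrt(p) (Q(p) = -15 + 5*sqrt(p + p) = -15 + 5*sqrt(2*p) = -15 + 5*(sqrt(2)*sqrt(p)) = -15 + 5*sqrt(2)*sqrt(p))
(1/(W + (8*7 + Q(0))) + (70 + j(-9, 8))) - 70 = (1/(225 + (8*7 + (-15 + 5*sqrt(2)*sqrt(0)))) + (70 + (-9 + 8**2))) - 70 = (1/(225 + (56 + (-15 + 5*sqrt(2)*0))) + (70 + (-9 + 64))) - 70 = (1/(225 + (56 + (-15 + 0))) + (70 + 55)) - 70 = (1/(225 + (56 - 15)) + 125) - 70 = (1/(225 + 41) + 125) - 70 = (1/266 + 125) - 70 = 33251/266 - 70 = 14631/266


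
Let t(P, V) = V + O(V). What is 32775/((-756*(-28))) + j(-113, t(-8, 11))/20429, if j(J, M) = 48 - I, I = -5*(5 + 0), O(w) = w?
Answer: 223701913/144147024 ≈ 1.5519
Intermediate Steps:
t(P, V) = 2*V (t(P, V) = V + V = 2*V)
I = -25 (I = -5*5 = -25)
j(J, M) = 73 (j(J, M) = 48 - 1*(-25) = 48 + 25 = 73)
32775/((-756*(-28))) + j(-113, t(-8, 11))/20429 = 32775/((-756*(-28))) + 73/20429 = 32775/21168 + 73*(1/20429) = 32775*(1/21168) + 73/20429 = 10925/7056 + 73/20429 = 223701913/144147024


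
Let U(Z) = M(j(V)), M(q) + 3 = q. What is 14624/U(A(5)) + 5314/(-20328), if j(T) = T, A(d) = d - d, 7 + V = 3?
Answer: -3033815/1452 ≈ -2089.4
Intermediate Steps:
V = -4 (V = -7 + 3 = -4)
A(d) = 0
M(q) = -3 + q
U(Z) = -7 (U(Z) = -3 - 4 = -7)
14624/U(A(5)) + 5314/(-20328) = 14624/(-7) + 5314/(-20328) = 14624*(-1/7) + 5314*(-1/20328) = -14624/7 - 2657/10164 = -3033815/1452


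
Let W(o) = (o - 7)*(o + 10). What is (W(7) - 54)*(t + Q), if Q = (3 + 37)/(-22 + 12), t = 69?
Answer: -3510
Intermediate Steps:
W(o) = (-7 + o)*(10 + o)
Q = -4 (Q = 40/(-10) = 40*(-⅒) = -4)
(W(7) - 54)*(t + Q) = ((-70 + 7² + 3*7) - 54)*(69 - 4) = ((-70 + 49 + 21) - 54)*65 = (0 - 54)*65 = -54*65 = -3510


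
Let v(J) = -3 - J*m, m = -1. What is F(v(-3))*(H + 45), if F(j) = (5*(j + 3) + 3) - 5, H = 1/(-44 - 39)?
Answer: -63478/83 ≈ -764.79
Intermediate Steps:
H = -1/83 (H = 1/(-83) = -1/83 ≈ -0.012048)
v(J) = -3 + J (v(J) = -3 - J*(-1) = -3 - (-1)*J = -3 + J)
F(j) = 13 + 5*j (F(j) = (5*(3 + j) + 3) - 5 = ((15 + 5*j) + 3) - 5 = (18 + 5*j) - 5 = 13 + 5*j)
F(v(-3))*(H + 45) = (13 + 5*(-3 - 3))*(-1/83 + 45) = (13 + 5*(-6))*(3734/83) = (13 - 30)*(3734/83) = -17*3734/83 = -63478/83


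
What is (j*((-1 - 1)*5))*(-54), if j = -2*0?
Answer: 0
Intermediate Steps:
j = 0
(j*((-1 - 1)*5))*(-54) = (0*((-1 - 1)*5))*(-54) = (0*(-2*5))*(-54) = (0*(-10))*(-54) = 0*(-54) = 0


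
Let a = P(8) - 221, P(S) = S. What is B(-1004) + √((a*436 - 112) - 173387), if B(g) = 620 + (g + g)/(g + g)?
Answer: 621 + I*√266367 ≈ 621.0 + 516.11*I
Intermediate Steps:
a = -213 (a = 8 - 221 = -213)
B(g) = 621 (B(g) = 620 + (2*g)/((2*g)) = 620 + (2*g)*(1/(2*g)) = 620 + 1 = 621)
B(-1004) + √((a*436 - 112) - 173387) = 621 + √((-213*436 - 112) - 173387) = 621 + √((-92868 - 112) - 173387) = 621 + √(-92980 - 173387) = 621 + √(-266367) = 621 + I*√266367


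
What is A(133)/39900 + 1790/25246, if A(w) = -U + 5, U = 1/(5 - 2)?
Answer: 7664873/107926650 ≈ 0.071019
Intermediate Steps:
U = ⅓ (U = 1/3 = ⅓ ≈ 0.33333)
A(w) = 14/3 (A(w) = -1*⅓ + 5 = -⅓ + 5 = 14/3)
A(133)/39900 + 1790/25246 = (14/3)/39900 + 1790/25246 = (14/3)*(1/39900) + 1790*(1/25246) = 1/8550 + 895/12623 = 7664873/107926650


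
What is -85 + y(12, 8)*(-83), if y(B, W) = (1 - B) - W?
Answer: 1492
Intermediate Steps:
y(B, W) = 1 - B - W
-85 + y(12, 8)*(-83) = -85 + (1 - 1*12 - 1*8)*(-83) = -85 + (1 - 12 - 8)*(-83) = -85 - 19*(-83) = -85 + 1577 = 1492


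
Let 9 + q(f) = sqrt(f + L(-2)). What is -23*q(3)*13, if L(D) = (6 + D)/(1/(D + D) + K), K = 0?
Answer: 2691 - 299*I*sqrt(13) ≈ 2691.0 - 1078.1*I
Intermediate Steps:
L(D) = 2*D*(6 + D) (L(D) = (6 + D)/(1/(D + D) + 0) = (6 + D)/(1/(2*D) + 0) = (6 + D)/((1/(2*D))) = (6 + D)*(2*D) = 2*D*(6 + D))
q(f) = -9 + sqrt(-16 + f) (q(f) = -9 + sqrt(f + 2*(-2)*(6 - 2)) = -9 + sqrt(f + 2*(-2)*4) = -9 + sqrt(f - 16) = -9 + sqrt(-16 + f))
-23*q(3)*13 = -23*(-9 + sqrt(-16 + 3))*13 = -23*(-9 + sqrt(-13))*13 = -23*(-9 + I*sqrt(13))*13 = (207 - 23*I*sqrt(13))*13 = 2691 - 299*I*sqrt(13)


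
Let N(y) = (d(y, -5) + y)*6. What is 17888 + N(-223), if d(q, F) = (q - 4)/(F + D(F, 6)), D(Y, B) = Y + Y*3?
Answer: 415112/25 ≈ 16604.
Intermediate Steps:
D(Y, B) = 4*Y (D(Y, B) = Y + 3*Y = 4*Y)
d(q, F) = (-4 + q)/(5*F) (d(q, F) = (q - 4)/(F + 4*F) = (-4 + q)/((5*F)) = (-4 + q)*(1/(5*F)) = (-4 + q)/(5*F))
N(y) = 24/25 + 144*y/25 (N(y) = ((⅕)*(-4 + y)/(-5) + y)*6 = ((⅕)*(-⅕)*(-4 + y) + y)*6 = ((4/25 - y/25) + y)*6 = (4/25 + 24*y/25)*6 = 24/25 + 144*y/25)
17888 + N(-223) = 17888 + (24/25 + (144/25)*(-223)) = 17888 + (24/25 - 32112/25) = 17888 - 32088/25 = 415112/25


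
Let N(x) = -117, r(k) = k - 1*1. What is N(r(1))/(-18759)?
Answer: 3/481 ≈ 0.0062370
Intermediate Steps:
r(k) = -1 + k (r(k) = k - 1 = -1 + k)
N(r(1))/(-18759) = -117/(-18759) = -117*(-1/18759) = 3/481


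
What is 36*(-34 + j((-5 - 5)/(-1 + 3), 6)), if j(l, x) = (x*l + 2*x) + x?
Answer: -1656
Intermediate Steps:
j(l, x) = 3*x + l*x (j(l, x) = (l*x + 2*x) + x = (2*x + l*x) + x = 3*x + l*x)
36*(-34 + j((-5 - 5)/(-1 + 3), 6)) = 36*(-34 + 6*(3 + (-5 - 5)/(-1 + 3))) = 36*(-34 + 6*(3 - 10/2)) = 36*(-34 + 6*(3 - 10*½)) = 36*(-34 + 6*(3 - 5)) = 36*(-34 + 6*(-2)) = 36*(-34 - 12) = 36*(-46) = -1656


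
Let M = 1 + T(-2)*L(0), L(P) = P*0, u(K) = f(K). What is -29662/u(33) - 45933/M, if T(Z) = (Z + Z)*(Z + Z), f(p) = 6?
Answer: -152630/3 ≈ -50877.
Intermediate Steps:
u(K) = 6
L(P) = 0
T(Z) = 4*Z**2 (T(Z) = (2*Z)*(2*Z) = 4*Z**2)
M = 1 (M = 1 + (4*(-2)**2)*0 = 1 + (4*4)*0 = 1 + 16*0 = 1 + 0 = 1)
-29662/u(33) - 45933/M = -29662/6 - 45933/1 = -29662*1/6 - 45933*1 = -14831/3 - 45933 = -152630/3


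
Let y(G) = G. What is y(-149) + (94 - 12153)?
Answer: -12208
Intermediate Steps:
y(-149) + (94 - 12153) = -149 + (94 - 12153) = -149 - 12059 = -12208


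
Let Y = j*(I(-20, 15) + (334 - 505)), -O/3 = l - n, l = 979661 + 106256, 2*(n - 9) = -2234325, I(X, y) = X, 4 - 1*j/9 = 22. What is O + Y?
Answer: -13156539/2 ≈ -6.5783e+6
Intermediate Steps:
j = -162 (j = 36 - 9*22 = 36 - 198 = -162)
n = -2234307/2 (n = 9 + (1/2)*(-2234325) = 9 - 2234325/2 = -2234307/2 ≈ -1.1172e+6)
l = 1085917
O = -13218423/2 (O = -3*(1085917 - 1*(-2234307/2)) = -3*(1085917 + 2234307/2) = -3*4406141/2 = -13218423/2 ≈ -6.6092e+6)
Y = 30942 (Y = -162*(-20 + (334 - 505)) = -162*(-20 - 171) = -162*(-191) = 30942)
O + Y = -13218423/2 + 30942 = -13156539/2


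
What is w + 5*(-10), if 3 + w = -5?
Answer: -58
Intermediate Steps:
w = -8 (w = -3 - 5 = -8)
w + 5*(-10) = -8 + 5*(-10) = -8 - 50 = -58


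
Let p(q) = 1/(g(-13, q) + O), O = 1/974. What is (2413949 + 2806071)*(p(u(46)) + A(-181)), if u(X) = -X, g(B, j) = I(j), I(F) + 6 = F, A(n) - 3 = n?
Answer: -47064431122800/50647 ≈ -9.2926e+8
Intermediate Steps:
A(n) = 3 + n
I(F) = -6 + F
g(B, j) = -6 + j
O = 1/974 ≈ 0.0010267
p(q) = 1/(-5843/974 + q) (p(q) = 1/((-6 + q) + 1/974) = 1/(-5843/974 + q))
(2413949 + 2806071)*(p(u(46)) + A(-181)) = (2413949 + 2806071)*(974/(-5843 + 974*(-1*46)) + (3 - 181)) = 5220020*(974/(-5843 + 974*(-46)) - 178) = 5220020*(974/(-5843 - 44804) - 178) = 5220020*(974/(-50647) - 178) = 5220020*(974*(-1/50647) - 178) = 5220020*(-974/50647 - 178) = 5220020*(-9016140/50647) = -47064431122800/50647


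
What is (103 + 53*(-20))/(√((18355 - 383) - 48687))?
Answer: 957*I*√30715/30715 ≈ 5.4606*I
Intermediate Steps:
(103 + 53*(-20))/(√((18355 - 383) - 48687)) = (103 - 1060)/(√(17972 - 48687)) = -957*(-I*√30715/30715) = -(-957)*I*√30715/30715 = 957*I*√30715/30715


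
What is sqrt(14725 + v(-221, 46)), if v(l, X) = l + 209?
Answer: sqrt(14713) ≈ 121.30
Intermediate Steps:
v(l, X) = 209 + l
sqrt(14725 + v(-221, 46)) = sqrt(14725 + (209 - 221)) = sqrt(14725 - 12) = sqrt(14713)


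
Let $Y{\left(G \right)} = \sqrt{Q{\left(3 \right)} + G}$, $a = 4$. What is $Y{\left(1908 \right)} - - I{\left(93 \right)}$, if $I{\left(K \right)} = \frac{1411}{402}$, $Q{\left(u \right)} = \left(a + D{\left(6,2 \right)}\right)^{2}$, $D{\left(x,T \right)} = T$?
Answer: $\frac{1411}{402} + 18 \sqrt{6} \approx 47.601$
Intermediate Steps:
$Q{\left(u \right)} = 36$ ($Q{\left(u \right)} = \left(4 + 2\right)^{2} = 6^{2} = 36$)
$I{\left(K \right)} = \frac{1411}{402}$ ($I{\left(K \right)} = 1411 \cdot \frac{1}{402} = \frac{1411}{402}$)
$Y{\left(G \right)} = \sqrt{36 + G}$
$Y{\left(1908 \right)} - - I{\left(93 \right)} = \sqrt{36 + 1908} - \left(-1\right) \frac{1411}{402} = \sqrt{1944} - - \frac{1411}{402} = 18 \sqrt{6} + \frac{1411}{402} = \frac{1411}{402} + 18 \sqrt{6}$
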